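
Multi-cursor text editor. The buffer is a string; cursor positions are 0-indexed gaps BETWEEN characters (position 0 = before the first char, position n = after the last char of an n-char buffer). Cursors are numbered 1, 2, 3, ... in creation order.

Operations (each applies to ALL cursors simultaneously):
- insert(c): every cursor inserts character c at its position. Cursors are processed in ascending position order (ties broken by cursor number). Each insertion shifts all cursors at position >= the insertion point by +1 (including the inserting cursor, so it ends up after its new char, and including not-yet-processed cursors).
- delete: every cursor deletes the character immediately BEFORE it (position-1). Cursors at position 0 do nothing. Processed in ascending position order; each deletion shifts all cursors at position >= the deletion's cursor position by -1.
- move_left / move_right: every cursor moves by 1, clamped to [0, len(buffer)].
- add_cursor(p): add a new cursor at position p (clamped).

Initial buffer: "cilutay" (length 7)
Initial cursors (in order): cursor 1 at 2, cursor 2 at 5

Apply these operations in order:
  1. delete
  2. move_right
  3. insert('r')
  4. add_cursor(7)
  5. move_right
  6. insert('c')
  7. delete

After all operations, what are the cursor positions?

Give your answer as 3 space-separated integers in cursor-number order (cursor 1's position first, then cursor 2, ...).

Answer: 4 7 7

Derivation:
After op 1 (delete): buffer="cluay" (len 5), cursors c1@1 c2@3, authorship .....
After op 2 (move_right): buffer="cluay" (len 5), cursors c1@2 c2@4, authorship .....
After op 3 (insert('r')): buffer="clruary" (len 7), cursors c1@3 c2@6, authorship ..1..2.
After op 4 (add_cursor(7)): buffer="clruary" (len 7), cursors c1@3 c2@6 c3@7, authorship ..1..2.
After op 5 (move_right): buffer="clruary" (len 7), cursors c1@4 c2@7 c3@7, authorship ..1..2.
After op 6 (insert('c')): buffer="clrucarycc" (len 10), cursors c1@5 c2@10 c3@10, authorship ..1.1.2.23
After op 7 (delete): buffer="clruary" (len 7), cursors c1@4 c2@7 c3@7, authorship ..1..2.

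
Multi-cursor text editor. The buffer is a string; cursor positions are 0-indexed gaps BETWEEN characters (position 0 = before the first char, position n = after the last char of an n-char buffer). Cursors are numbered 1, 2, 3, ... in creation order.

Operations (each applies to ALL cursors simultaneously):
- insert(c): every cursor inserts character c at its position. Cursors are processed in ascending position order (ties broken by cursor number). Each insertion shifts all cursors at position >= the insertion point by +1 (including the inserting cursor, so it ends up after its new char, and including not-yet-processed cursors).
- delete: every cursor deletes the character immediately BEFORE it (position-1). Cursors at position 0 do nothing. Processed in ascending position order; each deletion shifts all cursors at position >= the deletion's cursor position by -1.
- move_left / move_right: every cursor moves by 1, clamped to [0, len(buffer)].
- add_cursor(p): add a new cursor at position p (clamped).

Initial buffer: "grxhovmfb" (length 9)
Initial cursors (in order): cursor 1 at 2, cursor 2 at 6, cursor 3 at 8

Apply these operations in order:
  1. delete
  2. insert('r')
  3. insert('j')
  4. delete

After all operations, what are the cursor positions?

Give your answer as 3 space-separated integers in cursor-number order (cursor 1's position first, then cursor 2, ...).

Answer: 2 6 8

Derivation:
After op 1 (delete): buffer="gxhomb" (len 6), cursors c1@1 c2@4 c3@5, authorship ......
After op 2 (insert('r')): buffer="grxhormrb" (len 9), cursors c1@2 c2@6 c3@8, authorship .1...2.3.
After op 3 (insert('j')): buffer="grjxhorjmrjb" (len 12), cursors c1@3 c2@8 c3@11, authorship .11...22.33.
After op 4 (delete): buffer="grxhormrb" (len 9), cursors c1@2 c2@6 c3@8, authorship .1...2.3.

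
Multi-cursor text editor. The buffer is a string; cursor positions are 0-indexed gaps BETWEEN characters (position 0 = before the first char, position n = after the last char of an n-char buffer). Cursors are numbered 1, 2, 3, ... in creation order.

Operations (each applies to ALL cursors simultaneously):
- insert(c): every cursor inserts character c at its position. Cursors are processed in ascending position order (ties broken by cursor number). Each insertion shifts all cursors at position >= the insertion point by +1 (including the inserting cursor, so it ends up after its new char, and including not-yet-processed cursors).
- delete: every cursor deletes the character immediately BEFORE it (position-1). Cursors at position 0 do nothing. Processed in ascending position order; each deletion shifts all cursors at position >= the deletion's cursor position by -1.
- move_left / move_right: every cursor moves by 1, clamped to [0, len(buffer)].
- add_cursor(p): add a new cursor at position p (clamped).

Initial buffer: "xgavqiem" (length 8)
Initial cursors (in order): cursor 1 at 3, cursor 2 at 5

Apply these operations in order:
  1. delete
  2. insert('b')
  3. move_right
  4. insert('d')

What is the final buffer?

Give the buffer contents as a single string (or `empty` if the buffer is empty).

Answer: xgbvdbidem

Derivation:
After op 1 (delete): buffer="xgviem" (len 6), cursors c1@2 c2@3, authorship ......
After op 2 (insert('b')): buffer="xgbvbiem" (len 8), cursors c1@3 c2@5, authorship ..1.2...
After op 3 (move_right): buffer="xgbvbiem" (len 8), cursors c1@4 c2@6, authorship ..1.2...
After op 4 (insert('d')): buffer="xgbvdbidem" (len 10), cursors c1@5 c2@8, authorship ..1.12.2..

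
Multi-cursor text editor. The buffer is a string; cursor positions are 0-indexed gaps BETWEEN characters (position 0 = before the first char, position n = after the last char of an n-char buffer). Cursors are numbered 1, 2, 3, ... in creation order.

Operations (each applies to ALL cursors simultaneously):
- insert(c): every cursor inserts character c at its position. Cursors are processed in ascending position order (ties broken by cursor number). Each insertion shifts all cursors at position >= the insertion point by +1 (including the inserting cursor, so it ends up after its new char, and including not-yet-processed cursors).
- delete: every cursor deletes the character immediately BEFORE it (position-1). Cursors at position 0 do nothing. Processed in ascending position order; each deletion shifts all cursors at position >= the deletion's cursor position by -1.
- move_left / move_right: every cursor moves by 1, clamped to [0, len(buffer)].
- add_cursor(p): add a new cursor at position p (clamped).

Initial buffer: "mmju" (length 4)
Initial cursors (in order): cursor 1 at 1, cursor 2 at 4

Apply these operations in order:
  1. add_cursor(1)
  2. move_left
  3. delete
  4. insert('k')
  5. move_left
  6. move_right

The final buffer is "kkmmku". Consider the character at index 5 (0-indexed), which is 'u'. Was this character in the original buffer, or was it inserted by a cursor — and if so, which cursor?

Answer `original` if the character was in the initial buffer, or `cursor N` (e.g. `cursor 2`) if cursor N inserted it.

Answer: original

Derivation:
After op 1 (add_cursor(1)): buffer="mmju" (len 4), cursors c1@1 c3@1 c2@4, authorship ....
After op 2 (move_left): buffer="mmju" (len 4), cursors c1@0 c3@0 c2@3, authorship ....
After op 3 (delete): buffer="mmu" (len 3), cursors c1@0 c3@0 c2@2, authorship ...
After op 4 (insert('k')): buffer="kkmmku" (len 6), cursors c1@2 c3@2 c2@5, authorship 13..2.
After op 5 (move_left): buffer="kkmmku" (len 6), cursors c1@1 c3@1 c2@4, authorship 13..2.
After op 6 (move_right): buffer="kkmmku" (len 6), cursors c1@2 c3@2 c2@5, authorship 13..2.
Authorship (.=original, N=cursor N): 1 3 . . 2 .
Index 5: author = original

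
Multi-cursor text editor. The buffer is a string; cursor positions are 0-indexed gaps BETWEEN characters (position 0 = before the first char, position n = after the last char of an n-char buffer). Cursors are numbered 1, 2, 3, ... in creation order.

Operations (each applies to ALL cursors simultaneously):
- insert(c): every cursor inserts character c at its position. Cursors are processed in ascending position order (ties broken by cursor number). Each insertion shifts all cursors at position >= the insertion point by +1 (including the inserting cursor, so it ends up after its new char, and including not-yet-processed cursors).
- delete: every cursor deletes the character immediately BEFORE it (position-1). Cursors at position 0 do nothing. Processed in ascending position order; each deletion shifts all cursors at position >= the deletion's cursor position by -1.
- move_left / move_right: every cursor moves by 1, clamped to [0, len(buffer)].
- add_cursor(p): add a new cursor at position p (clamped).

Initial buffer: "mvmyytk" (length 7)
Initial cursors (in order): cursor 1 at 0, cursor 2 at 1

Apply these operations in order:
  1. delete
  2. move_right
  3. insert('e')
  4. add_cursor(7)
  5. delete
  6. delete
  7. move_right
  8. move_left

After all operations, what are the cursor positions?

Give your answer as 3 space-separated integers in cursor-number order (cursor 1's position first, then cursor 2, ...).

Answer: 0 0 2

Derivation:
After op 1 (delete): buffer="vmyytk" (len 6), cursors c1@0 c2@0, authorship ......
After op 2 (move_right): buffer="vmyytk" (len 6), cursors c1@1 c2@1, authorship ......
After op 3 (insert('e')): buffer="veemyytk" (len 8), cursors c1@3 c2@3, authorship .12.....
After op 4 (add_cursor(7)): buffer="veemyytk" (len 8), cursors c1@3 c2@3 c3@7, authorship .12.....
After op 5 (delete): buffer="vmyyk" (len 5), cursors c1@1 c2@1 c3@4, authorship .....
After op 6 (delete): buffer="myk" (len 3), cursors c1@0 c2@0 c3@2, authorship ...
After op 7 (move_right): buffer="myk" (len 3), cursors c1@1 c2@1 c3@3, authorship ...
After op 8 (move_left): buffer="myk" (len 3), cursors c1@0 c2@0 c3@2, authorship ...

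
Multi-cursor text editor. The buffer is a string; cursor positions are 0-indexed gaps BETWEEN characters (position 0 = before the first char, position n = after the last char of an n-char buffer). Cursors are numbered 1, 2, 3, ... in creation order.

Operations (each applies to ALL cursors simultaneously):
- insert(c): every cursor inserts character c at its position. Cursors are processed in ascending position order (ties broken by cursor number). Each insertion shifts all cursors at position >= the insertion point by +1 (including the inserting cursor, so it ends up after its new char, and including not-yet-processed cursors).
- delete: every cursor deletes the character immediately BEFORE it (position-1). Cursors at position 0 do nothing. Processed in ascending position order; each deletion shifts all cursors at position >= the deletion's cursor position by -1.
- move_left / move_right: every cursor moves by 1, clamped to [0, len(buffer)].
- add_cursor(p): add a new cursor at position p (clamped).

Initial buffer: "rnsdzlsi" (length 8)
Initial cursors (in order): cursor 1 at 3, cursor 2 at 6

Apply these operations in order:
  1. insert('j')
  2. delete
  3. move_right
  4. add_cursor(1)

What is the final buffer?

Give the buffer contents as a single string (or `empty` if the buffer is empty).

Answer: rnsdzlsi

Derivation:
After op 1 (insert('j')): buffer="rnsjdzljsi" (len 10), cursors c1@4 c2@8, authorship ...1...2..
After op 2 (delete): buffer="rnsdzlsi" (len 8), cursors c1@3 c2@6, authorship ........
After op 3 (move_right): buffer="rnsdzlsi" (len 8), cursors c1@4 c2@7, authorship ........
After op 4 (add_cursor(1)): buffer="rnsdzlsi" (len 8), cursors c3@1 c1@4 c2@7, authorship ........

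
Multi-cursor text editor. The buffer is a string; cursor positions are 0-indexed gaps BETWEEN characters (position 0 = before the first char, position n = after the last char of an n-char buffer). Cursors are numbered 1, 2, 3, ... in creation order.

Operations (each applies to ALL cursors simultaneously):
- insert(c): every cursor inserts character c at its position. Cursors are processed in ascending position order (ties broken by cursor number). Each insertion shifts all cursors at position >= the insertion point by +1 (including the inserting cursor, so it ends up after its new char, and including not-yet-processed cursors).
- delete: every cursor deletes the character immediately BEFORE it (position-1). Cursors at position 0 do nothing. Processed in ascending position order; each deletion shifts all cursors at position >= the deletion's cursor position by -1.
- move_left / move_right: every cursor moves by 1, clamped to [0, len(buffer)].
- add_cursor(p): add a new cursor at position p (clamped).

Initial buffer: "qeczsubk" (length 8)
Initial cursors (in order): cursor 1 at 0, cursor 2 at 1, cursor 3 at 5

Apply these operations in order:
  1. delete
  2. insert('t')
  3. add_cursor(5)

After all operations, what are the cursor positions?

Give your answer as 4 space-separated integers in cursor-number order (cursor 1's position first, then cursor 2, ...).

After op 1 (delete): buffer="eczubk" (len 6), cursors c1@0 c2@0 c3@3, authorship ......
After op 2 (insert('t')): buffer="ttecztubk" (len 9), cursors c1@2 c2@2 c3@6, authorship 12...3...
After op 3 (add_cursor(5)): buffer="ttecztubk" (len 9), cursors c1@2 c2@2 c4@5 c3@6, authorship 12...3...

Answer: 2 2 6 5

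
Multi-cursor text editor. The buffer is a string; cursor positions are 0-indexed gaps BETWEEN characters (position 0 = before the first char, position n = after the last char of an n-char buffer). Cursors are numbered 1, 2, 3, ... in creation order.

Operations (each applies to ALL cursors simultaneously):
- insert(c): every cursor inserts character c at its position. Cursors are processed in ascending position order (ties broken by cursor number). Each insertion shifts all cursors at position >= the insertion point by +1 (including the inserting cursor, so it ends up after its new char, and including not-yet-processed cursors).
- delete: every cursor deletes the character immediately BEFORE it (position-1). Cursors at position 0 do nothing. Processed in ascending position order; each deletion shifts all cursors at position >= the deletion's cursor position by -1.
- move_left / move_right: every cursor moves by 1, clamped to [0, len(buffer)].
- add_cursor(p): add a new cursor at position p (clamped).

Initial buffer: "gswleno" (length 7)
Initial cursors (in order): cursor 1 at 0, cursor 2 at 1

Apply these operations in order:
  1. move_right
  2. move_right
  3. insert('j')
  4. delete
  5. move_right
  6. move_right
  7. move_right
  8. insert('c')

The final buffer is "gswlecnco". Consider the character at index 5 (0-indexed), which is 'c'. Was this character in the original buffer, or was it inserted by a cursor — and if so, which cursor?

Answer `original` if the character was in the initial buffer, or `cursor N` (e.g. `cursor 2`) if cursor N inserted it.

After op 1 (move_right): buffer="gswleno" (len 7), cursors c1@1 c2@2, authorship .......
After op 2 (move_right): buffer="gswleno" (len 7), cursors c1@2 c2@3, authorship .......
After op 3 (insert('j')): buffer="gsjwjleno" (len 9), cursors c1@3 c2@5, authorship ..1.2....
After op 4 (delete): buffer="gswleno" (len 7), cursors c1@2 c2@3, authorship .......
After op 5 (move_right): buffer="gswleno" (len 7), cursors c1@3 c2@4, authorship .......
After op 6 (move_right): buffer="gswleno" (len 7), cursors c1@4 c2@5, authorship .......
After op 7 (move_right): buffer="gswleno" (len 7), cursors c1@5 c2@6, authorship .......
After op 8 (insert('c')): buffer="gswlecnco" (len 9), cursors c1@6 c2@8, authorship .....1.2.
Authorship (.=original, N=cursor N): . . . . . 1 . 2 .
Index 5: author = 1

Answer: cursor 1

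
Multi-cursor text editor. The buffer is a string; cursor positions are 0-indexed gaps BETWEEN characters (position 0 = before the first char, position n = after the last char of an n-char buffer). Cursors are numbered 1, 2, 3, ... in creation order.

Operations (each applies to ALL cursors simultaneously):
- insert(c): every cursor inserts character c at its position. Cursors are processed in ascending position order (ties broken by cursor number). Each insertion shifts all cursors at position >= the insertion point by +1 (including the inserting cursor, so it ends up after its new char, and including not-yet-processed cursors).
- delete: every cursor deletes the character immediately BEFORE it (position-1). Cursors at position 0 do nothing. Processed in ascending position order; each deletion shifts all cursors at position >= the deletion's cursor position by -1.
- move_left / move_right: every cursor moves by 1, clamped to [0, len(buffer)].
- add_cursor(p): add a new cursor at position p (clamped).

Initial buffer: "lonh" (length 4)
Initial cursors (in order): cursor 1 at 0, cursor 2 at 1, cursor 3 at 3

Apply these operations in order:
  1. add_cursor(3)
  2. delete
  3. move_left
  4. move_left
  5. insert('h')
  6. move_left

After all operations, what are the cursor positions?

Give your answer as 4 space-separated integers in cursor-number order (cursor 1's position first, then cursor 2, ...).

Answer: 3 3 3 3

Derivation:
After op 1 (add_cursor(3)): buffer="lonh" (len 4), cursors c1@0 c2@1 c3@3 c4@3, authorship ....
After op 2 (delete): buffer="h" (len 1), cursors c1@0 c2@0 c3@0 c4@0, authorship .
After op 3 (move_left): buffer="h" (len 1), cursors c1@0 c2@0 c3@0 c4@0, authorship .
After op 4 (move_left): buffer="h" (len 1), cursors c1@0 c2@0 c3@0 c4@0, authorship .
After op 5 (insert('h')): buffer="hhhhh" (len 5), cursors c1@4 c2@4 c3@4 c4@4, authorship 1234.
After op 6 (move_left): buffer="hhhhh" (len 5), cursors c1@3 c2@3 c3@3 c4@3, authorship 1234.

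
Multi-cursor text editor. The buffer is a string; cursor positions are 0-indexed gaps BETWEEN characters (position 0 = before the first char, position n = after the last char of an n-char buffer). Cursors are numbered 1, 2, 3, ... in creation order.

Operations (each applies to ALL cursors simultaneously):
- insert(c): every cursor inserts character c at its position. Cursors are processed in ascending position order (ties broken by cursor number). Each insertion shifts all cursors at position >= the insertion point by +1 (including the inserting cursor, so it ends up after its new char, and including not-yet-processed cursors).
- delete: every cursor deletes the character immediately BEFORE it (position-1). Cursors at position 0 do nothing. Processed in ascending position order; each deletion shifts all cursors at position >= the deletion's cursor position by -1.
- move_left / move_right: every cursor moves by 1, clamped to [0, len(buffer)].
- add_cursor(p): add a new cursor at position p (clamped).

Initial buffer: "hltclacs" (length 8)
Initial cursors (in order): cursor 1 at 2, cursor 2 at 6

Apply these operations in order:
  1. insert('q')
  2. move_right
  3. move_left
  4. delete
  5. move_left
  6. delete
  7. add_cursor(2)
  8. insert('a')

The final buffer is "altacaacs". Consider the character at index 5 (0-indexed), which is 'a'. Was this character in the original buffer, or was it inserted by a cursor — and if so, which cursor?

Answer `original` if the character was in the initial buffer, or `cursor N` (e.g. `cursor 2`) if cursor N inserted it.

Answer: cursor 2

Derivation:
After op 1 (insert('q')): buffer="hlqtclaqcs" (len 10), cursors c1@3 c2@8, authorship ..1....2..
After op 2 (move_right): buffer="hlqtclaqcs" (len 10), cursors c1@4 c2@9, authorship ..1....2..
After op 3 (move_left): buffer="hlqtclaqcs" (len 10), cursors c1@3 c2@8, authorship ..1....2..
After op 4 (delete): buffer="hltclacs" (len 8), cursors c1@2 c2@6, authorship ........
After op 5 (move_left): buffer="hltclacs" (len 8), cursors c1@1 c2@5, authorship ........
After op 6 (delete): buffer="ltcacs" (len 6), cursors c1@0 c2@3, authorship ......
After op 7 (add_cursor(2)): buffer="ltcacs" (len 6), cursors c1@0 c3@2 c2@3, authorship ......
After op 8 (insert('a')): buffer="altacaacs" (len 9), cursors c1@1 c3@4 c2@6, authorship 1..3.2...
Authorship (.=original, N=cursor N): 1 . . 3 . 2 . . .
Index 5: author = 2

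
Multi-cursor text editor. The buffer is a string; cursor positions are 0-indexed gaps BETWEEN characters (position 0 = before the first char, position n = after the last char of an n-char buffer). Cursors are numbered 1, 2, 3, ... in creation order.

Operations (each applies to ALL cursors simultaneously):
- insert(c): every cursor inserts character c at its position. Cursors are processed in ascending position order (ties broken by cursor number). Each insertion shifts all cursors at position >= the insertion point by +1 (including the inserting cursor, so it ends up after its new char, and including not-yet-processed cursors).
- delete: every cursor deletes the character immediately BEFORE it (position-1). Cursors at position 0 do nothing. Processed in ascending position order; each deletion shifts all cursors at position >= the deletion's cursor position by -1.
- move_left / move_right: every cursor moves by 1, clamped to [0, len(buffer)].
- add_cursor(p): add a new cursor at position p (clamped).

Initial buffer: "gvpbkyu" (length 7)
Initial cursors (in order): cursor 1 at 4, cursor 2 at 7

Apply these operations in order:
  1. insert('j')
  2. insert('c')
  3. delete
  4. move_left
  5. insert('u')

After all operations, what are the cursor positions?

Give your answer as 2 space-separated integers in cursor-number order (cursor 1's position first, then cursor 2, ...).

After op 1 (insert('j')): buffer="gvpbjkyuj" (len 9), cursors c1@5 c2@9, authorship ....1...2
After op 2 (insert('c')): buffer="gvpbjckyujc" (len 11), cursors c1@6 c2@11, authorship ....11...22
After op 3 (delete): buffer="gvpbjkyuj" (len 9), cursors c1@5 c2@9, authorship ....1...2
After op 4 (move_left): buffer="gvpbjkyuj" (len 9), cursors c1@4 c2@8, authorship ....1...2
After op 5 (insert('u')): buffer="gvpbujkyuuj" (len 11), cursors c1@5 c2@10, authorship ....11...22

Answer: 5 10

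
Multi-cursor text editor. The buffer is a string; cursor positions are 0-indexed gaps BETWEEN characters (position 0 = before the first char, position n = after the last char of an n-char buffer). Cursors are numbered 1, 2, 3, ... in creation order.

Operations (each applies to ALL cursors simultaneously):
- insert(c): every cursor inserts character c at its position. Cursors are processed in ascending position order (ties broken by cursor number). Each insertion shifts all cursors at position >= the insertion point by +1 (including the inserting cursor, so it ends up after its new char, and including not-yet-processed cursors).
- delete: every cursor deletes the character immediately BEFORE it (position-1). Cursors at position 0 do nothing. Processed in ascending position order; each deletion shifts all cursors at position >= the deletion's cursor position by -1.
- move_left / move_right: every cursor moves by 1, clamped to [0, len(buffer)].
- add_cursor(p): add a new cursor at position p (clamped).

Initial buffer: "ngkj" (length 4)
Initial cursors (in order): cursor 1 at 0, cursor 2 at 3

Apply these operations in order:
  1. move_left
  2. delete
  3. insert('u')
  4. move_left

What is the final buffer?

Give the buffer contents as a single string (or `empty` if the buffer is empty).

After op 1 (move_left): buffer="ngkj" (len 4), cursors c1@0 c2@2, authorship ....
After op 2 (delete): buffer="nkj" (len 3), cursors c1@0 c2@1, authorship ...
After op 3 (insert('u')): buffer="unukj" (len 5), cursors c1@1 c2@3, authorship 1.2..
After op 4 (move_left): buffer="unukj" (len 5), cursors c1@0 c2@2, authorship 1.2..

Answer: unukj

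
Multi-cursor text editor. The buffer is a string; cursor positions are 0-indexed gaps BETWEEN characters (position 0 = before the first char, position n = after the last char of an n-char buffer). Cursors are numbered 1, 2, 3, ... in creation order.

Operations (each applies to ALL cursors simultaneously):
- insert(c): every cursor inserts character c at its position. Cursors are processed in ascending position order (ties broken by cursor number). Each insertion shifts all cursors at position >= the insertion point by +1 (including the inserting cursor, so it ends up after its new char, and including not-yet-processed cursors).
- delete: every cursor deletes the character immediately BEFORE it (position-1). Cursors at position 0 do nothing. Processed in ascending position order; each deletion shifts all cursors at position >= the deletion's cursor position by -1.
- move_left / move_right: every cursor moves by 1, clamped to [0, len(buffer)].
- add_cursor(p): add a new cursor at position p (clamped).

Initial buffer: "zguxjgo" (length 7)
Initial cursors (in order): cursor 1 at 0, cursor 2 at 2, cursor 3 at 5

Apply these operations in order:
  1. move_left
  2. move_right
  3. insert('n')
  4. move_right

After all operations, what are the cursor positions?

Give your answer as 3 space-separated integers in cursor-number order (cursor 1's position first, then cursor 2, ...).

Answer: 3 5 9

Derivation:
After op 1 (move_left): buffer="zguxjgo" (len 7), cursors c1@0 c2@1 c3@4, authorship .......
After op 2 (move_right): buffer="zguxjgo" (len 7), cursors c1@1 c2@2 c3@5, authorship .......
After op 3 (insert('n')): buffer="zngnuxjngo" (len 10), cursors c1@2 c2@4 c3@8, authorship .1.2...3..
After op 4 (move_right): buffer="zngnuxjngo" (len 10), cursors c1@3 c2@5 c3@9, authorship .1.2...3..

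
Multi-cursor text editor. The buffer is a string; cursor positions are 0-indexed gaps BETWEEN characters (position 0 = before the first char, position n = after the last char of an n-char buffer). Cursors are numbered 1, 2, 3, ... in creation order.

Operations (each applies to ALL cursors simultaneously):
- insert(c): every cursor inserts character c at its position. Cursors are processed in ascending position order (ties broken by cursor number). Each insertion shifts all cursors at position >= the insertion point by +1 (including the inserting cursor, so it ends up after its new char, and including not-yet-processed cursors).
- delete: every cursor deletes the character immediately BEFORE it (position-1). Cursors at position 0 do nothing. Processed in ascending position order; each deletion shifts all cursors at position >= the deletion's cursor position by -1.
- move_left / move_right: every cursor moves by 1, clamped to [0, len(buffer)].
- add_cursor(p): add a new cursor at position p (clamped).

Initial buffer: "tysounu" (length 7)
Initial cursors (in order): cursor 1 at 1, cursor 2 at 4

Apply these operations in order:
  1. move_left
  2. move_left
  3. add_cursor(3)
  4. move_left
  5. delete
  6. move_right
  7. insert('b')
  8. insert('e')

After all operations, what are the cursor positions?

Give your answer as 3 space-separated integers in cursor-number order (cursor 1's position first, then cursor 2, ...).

After op 1 (move_left): buffer="tysounu" (len 7), cursors c1@0 c2@3, authorship .......
After op 2 (move_left): buffer="tysounu" (len 7), cursors c1@0 c2@2, authorship .......
After op 3 (add_cursor(3)): buffer="tysounu" (len 7), cursors c1@0 c2@2 c3@3, authorship .......
After op 4 (move_left): buffer="tysounu" (len 7), cursors c1@0 c2@1 c3@2, authorship .......
After op 5 (delete): buffer="sounu" (len 5), cursors c1@0 c2@0 c3@0, authorship .....
After op 6 (move_right): buffer="sounu" (len 5), cursors c1@1 c2@1 c3@1, authorship .....
After op 7 (insert('b')): buffer="sbbbounu" (len 8), cursors c1@4 c2@4 c3@4, authorship .123....
After op 8 (insert('e')): buffer="sbbbeeeounu" (len 11), cursors c1@7 c2@7 c3@7, authorship .123123....

Answer: 7 7 7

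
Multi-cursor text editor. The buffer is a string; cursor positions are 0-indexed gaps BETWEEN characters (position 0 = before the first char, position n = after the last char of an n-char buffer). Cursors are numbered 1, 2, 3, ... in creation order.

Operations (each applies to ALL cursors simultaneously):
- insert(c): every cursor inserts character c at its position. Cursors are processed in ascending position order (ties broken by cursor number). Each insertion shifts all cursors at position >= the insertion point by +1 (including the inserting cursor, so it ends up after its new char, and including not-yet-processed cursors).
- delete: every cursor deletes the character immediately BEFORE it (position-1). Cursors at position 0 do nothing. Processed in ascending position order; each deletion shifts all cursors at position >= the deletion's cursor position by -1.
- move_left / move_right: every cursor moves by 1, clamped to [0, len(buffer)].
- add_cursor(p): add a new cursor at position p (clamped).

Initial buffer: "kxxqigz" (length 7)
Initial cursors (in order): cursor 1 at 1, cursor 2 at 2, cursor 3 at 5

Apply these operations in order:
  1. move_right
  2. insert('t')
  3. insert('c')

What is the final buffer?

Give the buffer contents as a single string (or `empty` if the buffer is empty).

Answer: kxtcxtcqigtcz

Derivation:
After op 1 (move_right): buffer="kxxqigz" (len 7), cursors c1@2 c2@3 c3@6, authorship .......
After op 2 (insert('t')): buffer="kxtxtqigtz" (len 10), cursors c1@3 c2@5 c3@9, authorship ..1.2...3.
After op 3 (insert('c')): buffer="kxtcxtcqigtcz" (len 13), cursors c1@4 c2@7 c3@12, authorship ..11.22...33.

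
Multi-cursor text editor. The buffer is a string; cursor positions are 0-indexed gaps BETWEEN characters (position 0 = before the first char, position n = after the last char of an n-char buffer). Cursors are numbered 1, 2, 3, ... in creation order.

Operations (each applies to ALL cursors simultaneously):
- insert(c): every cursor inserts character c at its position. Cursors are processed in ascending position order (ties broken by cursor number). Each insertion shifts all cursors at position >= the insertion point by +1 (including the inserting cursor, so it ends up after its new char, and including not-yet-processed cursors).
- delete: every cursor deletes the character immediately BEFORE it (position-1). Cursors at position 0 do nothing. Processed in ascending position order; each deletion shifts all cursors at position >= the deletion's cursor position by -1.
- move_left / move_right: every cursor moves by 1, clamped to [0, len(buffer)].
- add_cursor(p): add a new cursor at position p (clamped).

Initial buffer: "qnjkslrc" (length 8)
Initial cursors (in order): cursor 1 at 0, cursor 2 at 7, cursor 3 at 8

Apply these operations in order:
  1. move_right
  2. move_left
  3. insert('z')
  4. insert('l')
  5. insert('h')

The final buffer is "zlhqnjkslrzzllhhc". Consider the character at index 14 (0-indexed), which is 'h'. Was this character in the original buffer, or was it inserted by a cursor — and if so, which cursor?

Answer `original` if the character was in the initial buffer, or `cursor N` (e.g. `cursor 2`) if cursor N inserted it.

Answer: cursor 2

Derivation:
After op 1 (move_right): buffer="qnjkslrc" (len 8), cursors c1@1 c2@8 c3@8, authorship ........
After op 2 (move_left): buffer="qnjkslrc" (len 8), cursors c1@0 c2@7 c3@7, authorship ........
After op 3 (insert('z')): buffer="zqnjkslrzzc" (len 11), cursors c1@1 c2@10 c3@10, authorship 1.......23.
After op 4 (insert('l')): buffer="zlqnjkslrzzllc" (len 14), cursors c1@2 c2@13 c3@13, authorship 11.......2323.
After op 5 (insert('h')): buffer="zlhqnjkslrzzllhhc" (len 17), cursors c1@3 c2@16 c3@16, authorship 111.......232323.
Authorship (.=original, N=cursor N): 1 1 1 . . . . . . . 2 3 2 3 2 3 .
Index 14: author = 2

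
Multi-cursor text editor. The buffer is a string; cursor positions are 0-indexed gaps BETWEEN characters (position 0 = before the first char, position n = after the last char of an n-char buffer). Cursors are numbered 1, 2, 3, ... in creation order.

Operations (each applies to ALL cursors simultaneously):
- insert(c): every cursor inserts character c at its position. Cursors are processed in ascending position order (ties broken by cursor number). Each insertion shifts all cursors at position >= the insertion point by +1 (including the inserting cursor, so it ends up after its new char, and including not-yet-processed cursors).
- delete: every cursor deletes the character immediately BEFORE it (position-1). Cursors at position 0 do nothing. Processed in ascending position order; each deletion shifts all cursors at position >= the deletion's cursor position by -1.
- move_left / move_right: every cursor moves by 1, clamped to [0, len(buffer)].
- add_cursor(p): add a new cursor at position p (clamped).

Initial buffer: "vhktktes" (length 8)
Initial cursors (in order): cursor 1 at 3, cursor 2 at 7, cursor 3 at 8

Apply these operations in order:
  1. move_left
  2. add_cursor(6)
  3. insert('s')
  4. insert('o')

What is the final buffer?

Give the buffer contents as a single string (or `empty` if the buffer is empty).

Answer: vhsoktktssooesos

Derivation:
After op 1 (move_left): buffer="vhktktes" (len 8), cursors c1@2 c2@6 c3@7, authorship ........
After op 2 (add_cursor(6)): buffer="vhktktes" (len 8), cursors c1@2 c2@6 c4@6 c3@7, authorship ........
After op 3 (insert('s')): buffer="vhsktktssess" (len 12), cursors c1@3 c2@9 c4@9 c3@11, authorship ..1....24.3.
After op 4 (insert('o')): buffer="vhsoktktssooesos" (len 16), cursors c1@4 c2@12 c4@12 c3@15, authorship ..11....2424.33.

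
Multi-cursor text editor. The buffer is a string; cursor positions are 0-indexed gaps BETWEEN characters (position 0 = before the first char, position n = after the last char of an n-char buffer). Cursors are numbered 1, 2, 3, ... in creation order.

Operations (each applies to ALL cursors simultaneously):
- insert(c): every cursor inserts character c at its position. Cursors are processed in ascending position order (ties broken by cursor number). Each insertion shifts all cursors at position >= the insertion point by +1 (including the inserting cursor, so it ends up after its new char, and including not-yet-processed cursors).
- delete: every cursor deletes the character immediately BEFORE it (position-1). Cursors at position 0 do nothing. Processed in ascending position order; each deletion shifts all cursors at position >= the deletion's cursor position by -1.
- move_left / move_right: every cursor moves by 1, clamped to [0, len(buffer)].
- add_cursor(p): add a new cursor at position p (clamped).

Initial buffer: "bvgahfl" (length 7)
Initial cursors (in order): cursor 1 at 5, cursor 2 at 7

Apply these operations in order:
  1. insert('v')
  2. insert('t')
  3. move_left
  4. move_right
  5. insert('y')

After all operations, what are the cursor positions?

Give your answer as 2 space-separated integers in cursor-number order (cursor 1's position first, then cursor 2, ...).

After op 1 (insert('v')): buffer="bvgahvflv" (len 9), cursors c1@6 c2@9, authorship .....1..2
After op 2 (insert('t')): buffer="bvgahvtflvt" (len 11), cursors c1@7 c2@11, authorship .....11..22
After op 3 (move_left): buffer="bvgahvtflvt" (len 11), cursors c1@6 c2@10, authorship .....11..22
After op 4 (move_right): buffer="bvgahvtflvt" (len 11), cursors c1@7 c2@11, authorship .....11..22
After op 5 (insert('y')): buffer="bvgahvtyflvty" (len 13), cursors c1@8 c2@13, authorship .....111..222

Answer: 8 13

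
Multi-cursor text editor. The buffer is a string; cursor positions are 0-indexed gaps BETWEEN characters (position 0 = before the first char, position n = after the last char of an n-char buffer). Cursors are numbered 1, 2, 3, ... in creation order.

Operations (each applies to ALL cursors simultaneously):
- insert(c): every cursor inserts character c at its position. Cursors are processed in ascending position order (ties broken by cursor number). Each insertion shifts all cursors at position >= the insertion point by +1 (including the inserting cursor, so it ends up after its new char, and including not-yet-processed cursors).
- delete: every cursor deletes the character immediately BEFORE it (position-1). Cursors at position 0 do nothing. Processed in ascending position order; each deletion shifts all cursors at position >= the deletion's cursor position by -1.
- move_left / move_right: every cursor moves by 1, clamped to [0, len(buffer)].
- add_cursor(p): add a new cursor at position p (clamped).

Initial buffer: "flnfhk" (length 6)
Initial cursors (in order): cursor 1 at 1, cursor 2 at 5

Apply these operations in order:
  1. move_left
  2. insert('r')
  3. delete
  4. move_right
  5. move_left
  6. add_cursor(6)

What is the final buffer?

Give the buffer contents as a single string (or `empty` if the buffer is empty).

After op 1 (move_left): buffer="flnfhk" (len 6), cursors c1@0 c2@4, authorship ......
After op 2 (insert('r')): buffer="rflnfrhk" (len 8), cursors c1@1 c2@6, authorship 1....2..
After op 3 (delete): buffer="flnfhk" (len 6), cursors c1@0 c2@4, authorship ......
After op 4 (move_right): buffer="flnfhk" (len 6), cursors c1@1 c2@5, authorship ......
After op 5 (move_left): buffer="flnfhk" (len 6), cursors c1@0 c2@4, authorship ......
After op 6 (add_cursor(6)): buffer="flnfhk" (len 6), cursors c1@0 c2@4 c3@6, authorship ......

Answer: flnfhk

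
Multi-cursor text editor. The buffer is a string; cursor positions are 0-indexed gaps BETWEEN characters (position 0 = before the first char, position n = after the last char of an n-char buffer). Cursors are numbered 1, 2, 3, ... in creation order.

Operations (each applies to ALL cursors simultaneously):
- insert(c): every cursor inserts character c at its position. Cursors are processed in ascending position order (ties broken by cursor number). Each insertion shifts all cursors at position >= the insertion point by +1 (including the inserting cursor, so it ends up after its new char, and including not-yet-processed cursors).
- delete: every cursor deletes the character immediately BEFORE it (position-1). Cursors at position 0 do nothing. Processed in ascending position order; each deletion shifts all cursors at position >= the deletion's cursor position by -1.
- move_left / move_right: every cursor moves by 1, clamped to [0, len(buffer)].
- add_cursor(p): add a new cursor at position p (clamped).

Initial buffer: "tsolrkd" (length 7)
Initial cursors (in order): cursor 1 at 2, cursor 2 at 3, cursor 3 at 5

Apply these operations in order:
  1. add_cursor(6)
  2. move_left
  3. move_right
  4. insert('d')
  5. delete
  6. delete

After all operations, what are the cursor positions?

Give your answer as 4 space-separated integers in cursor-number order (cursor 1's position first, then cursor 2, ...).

After op 1 (add_cursor(6)): buffer="tsolrkd" (len 7), cursors c1@2 c2@3 c3@5 c4@6, authorship .......
After op 2 (move_left): buffer="tsolrkd" (len 7), cursors c1@1 c2@2 c3@4 c4@5, authorship .......
After op 3 (move_right): buffer="tsolrkd" (len 7), cursors c1@2 c2@3 c3@5 c4@6, authorship .......
After op 4 (insert('d')): buffer="tsdodlrdkdd" (len 11), cursors c1@3 c2@5 c3@8 c4@10, authorship ..1.2..3.4.
After op 5 (delete): buffer="tsolrkd" (len 7), cursors c1@2 c2@3 c3@5 c4@6, authorship .......
After op 6 (delete): buffer="tld" (len 3), cursors c1@1 c2@1 c3@2 c4@2, authorship ...

Answer: 1 1 2 2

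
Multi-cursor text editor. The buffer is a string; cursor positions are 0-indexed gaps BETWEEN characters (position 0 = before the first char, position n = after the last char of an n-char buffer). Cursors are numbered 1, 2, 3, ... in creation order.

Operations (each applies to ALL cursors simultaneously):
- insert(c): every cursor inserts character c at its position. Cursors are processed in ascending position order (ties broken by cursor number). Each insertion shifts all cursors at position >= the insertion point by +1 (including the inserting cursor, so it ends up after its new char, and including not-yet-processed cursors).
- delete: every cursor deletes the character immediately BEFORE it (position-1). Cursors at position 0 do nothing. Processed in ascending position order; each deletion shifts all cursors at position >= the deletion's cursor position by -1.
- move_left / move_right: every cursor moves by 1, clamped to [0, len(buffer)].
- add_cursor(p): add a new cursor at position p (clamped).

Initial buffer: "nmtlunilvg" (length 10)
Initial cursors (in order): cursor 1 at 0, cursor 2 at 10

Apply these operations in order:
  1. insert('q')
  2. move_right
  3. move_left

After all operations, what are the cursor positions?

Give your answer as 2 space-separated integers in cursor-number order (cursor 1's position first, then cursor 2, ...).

Answer: 1 11

Derivation:
After op 1 (insert('q')): buffer="qnmtlunilvgq" (len 12), cursors c1@1 c2@12, authorship 1..........2
After op 2 (move_right): buffer="qnmtlunilvgq" (len 12), cursors c1@2 c2@12, authorship 1..........2
After op 3 (move_left): buffer="qnmtlunilvgq" (len 12), cursors c1@1 c2@11, authorship 1..........2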